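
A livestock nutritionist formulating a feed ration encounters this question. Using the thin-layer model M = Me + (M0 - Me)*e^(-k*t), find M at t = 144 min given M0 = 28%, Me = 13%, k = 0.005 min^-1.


M = Me + (M0 - Me) * e^(-k*t)
  = 13 + (28 - 13) * e^(-0.005*144)
  = 13 + 15 * e^(-0.720)
  = 13 + 15 * 0.48675
  = 13 + 7.3013
  = 20.30%


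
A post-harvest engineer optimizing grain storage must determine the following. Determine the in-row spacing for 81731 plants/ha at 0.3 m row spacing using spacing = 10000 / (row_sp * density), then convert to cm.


spacing = 10000 / (row_sp * density)
        = 10000 / (0.3 * 81731)
        = 10000 / 24519.30
        = 0.40784 m = 40.78 cm


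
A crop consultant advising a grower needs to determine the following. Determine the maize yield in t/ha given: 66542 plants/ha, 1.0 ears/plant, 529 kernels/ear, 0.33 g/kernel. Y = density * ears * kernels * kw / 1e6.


Y = density * ears * kernels * kw
  = 66542 * 1.0 * 529 * 0.33 g/ha
  = 11616236.94 g/ha
  = 11616.24 kg/ha = 11.62 t/ha


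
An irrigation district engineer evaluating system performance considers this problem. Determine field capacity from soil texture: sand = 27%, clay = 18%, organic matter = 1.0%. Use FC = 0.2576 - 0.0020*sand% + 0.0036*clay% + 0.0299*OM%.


FC = 0.2576 - 0.0020*27 + 0.0036*18 + 0.0299*1.0
   = 0.2576 - 0.0540 + 0.0648 + 0.0299
   = 0.2983


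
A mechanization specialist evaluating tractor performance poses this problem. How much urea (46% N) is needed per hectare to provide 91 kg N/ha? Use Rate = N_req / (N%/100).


Rate = N_required / (N_content / 100)
     = 91 / (46 / 100)
     = 91 / 0.46
     = 197.83 kg/ha


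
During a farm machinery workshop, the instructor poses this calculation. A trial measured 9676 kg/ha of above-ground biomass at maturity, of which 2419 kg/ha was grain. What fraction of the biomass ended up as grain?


HI = grain_yield / biomass
   = 2419 / 9676
   = 0.25


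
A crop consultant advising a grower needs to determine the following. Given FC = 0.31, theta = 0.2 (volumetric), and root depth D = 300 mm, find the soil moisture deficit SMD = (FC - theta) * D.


SMD = (FC - theta) * D
    = (0.31 - 0.2) * 300
    = 0.110 * 300
    = 33 mm


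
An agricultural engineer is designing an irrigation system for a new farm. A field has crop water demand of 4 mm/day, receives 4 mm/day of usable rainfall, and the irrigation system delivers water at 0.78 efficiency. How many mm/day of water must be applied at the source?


IWR = (ETc - Pe) / Ea
    = (4 - 4) / 0.78
    = 0 / 0.78
    = 0 mm/day


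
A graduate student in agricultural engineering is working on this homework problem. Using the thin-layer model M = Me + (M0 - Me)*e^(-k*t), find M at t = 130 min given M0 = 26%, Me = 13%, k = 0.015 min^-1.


M = Me + (M0 - Me) * e^(-k*t)
  = 13 + (26 - 13) * e^(-0.015*130)
  = 13 + 13 * e^(-1.950)
  = 13 + 13 * 0.14227
  = 13 + 1.8496
  = 14.85%


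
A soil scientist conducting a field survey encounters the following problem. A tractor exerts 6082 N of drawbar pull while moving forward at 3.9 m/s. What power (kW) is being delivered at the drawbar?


P = F * v / 1000
  = 6082 * 3.9 / 1000
  = 23719.80 / 1000
  = 23.72 kW


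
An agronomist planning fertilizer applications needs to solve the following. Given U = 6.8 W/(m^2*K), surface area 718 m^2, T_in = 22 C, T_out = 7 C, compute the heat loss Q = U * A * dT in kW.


dT = 22 - (7) = 15 K
Q = U * A * dT
  = 6.8 * 718 * 15
  = 73236 W = 73.24 kW


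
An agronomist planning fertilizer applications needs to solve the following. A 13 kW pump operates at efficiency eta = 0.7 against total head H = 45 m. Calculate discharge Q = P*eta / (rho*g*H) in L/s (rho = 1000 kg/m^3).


Q = (P * 1000 * eta) / (rho * g * H)
  = (13 * 1000 * 0.7) / (1000 * 9.81 * 45)
  = 9100 / 441450
  = 0.02061 m^3/s = 20.61 L/s


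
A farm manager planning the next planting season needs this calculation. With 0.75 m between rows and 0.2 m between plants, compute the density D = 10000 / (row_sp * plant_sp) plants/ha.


D = 10000 / (row_sp * plant_sp)
  = 10000 / (0.75 * 0.2)
  = 10000 / 0.1500
  = 66666.67 plants/ha


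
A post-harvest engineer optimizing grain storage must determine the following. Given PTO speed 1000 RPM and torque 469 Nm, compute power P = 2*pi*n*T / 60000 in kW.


P = 2*pi*n*T / 60000
  = 2*pi * 1000 * 469 / 60000
  = 2946813.91 / 60000
  = 49.11 kW


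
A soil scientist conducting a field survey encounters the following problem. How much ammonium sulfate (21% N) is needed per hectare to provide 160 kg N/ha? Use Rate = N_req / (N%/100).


Rate = N_required / (N_content / 100)
     = 160 / (21 / 100)
     = 160 / 0.21
     = 761.90 kg/ha


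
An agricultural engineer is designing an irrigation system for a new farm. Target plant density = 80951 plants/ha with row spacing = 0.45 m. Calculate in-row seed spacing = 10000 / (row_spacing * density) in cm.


spacing = 10000 / (row_sp * density)
        = 10000 / (0.45 * 80951)
        = 10000 / 36427.95
        = 0.27451 m = 27.45 cm


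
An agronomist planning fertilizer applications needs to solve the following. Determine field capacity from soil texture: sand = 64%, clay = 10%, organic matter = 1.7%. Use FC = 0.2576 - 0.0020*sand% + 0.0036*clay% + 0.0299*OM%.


FC = 0.2576 - 0.0020*64 + 0.0036*10 + 0.0299*1.7
   = 0.2576 - 0.1280 + 0.0360 + 0.0508
   = 0.2164


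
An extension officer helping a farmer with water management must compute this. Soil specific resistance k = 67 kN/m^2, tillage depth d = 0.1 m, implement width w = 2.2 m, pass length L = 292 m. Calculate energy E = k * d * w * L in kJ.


E = k * d * w * L
  = 67 * 0.1 * 2.2 * 292
  = 4304.08 kJ


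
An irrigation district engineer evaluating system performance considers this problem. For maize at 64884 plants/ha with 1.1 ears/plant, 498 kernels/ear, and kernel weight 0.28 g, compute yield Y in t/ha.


Y = density * ears * kernels * kw
  = 64884 * 1.1 * 498 * 0.28 g/ha
  = 9952167.46 g/ha
  = 9952.17 kg/ha = 9.95 t/ha


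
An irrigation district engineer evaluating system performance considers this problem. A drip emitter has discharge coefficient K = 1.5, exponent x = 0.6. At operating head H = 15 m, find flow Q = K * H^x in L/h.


Q = K * H^x
  = 1.5 * 15^0.6
  = 1.5 * 5.0776
  = 7.62 L/h


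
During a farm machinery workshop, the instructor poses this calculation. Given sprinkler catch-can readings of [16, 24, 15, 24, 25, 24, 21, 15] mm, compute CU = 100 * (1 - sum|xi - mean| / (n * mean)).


xbar = 164 / 8 = 20.500
sum|xi - xbar| = 31
CU = 100 * (1 - 31 / (8 * 20.500))
   = 100 * (1 - 0.1890)
   = 81.10%


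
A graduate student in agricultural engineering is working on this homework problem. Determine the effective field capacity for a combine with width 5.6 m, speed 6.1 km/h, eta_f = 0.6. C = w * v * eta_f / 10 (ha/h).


C = w * v * eta_f / 10
  = 5.6 * 6.1 * 0.6 / 10
  = 20.50 / 10
  = 2.05 ha/h


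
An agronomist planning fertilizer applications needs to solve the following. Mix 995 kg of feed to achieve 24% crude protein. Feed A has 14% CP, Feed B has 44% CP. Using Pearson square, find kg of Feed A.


parts_A = CP_b - target = 44 - 24 = 20
parts_B = target - CP_a = 24 - 14 = 10
total_parts = 20 + 10 = 30
Feed A = 995 * 20 / 30 = 663.33 kg
Feed B = 995 * 10 / 30 = 331.67 kg

663.33 kg


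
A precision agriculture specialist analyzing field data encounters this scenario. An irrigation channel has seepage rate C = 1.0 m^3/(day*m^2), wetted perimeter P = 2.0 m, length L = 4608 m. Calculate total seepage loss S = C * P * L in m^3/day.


S = C * P * L
  = 1.0 * 2.0 * 4608
  = 9216 m^3/day


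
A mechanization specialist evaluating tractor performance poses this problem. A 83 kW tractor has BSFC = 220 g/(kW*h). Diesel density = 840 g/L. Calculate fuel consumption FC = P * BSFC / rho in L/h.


FC = P * BSFC / rho_fuel
   = 83 * 220 / 840
   = 18260 / 840
   = 21.74 L/h


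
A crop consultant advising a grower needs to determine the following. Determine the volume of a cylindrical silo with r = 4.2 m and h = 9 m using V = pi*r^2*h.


V = pi * r^2 * h
  = pi * 4.2^2 * 9
  = pi * 17.64 * 9
  = 498.76 m^3


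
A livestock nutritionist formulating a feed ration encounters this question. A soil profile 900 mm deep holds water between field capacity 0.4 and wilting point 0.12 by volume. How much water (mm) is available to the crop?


AW = (FC - WP) * D
   = (0.4 - 0.12) * 900
   = 0.28 * 900
   = 252 mm


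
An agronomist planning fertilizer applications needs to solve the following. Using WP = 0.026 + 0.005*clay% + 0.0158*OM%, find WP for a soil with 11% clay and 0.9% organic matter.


WP = 0.026 + 0.005*11 + 0.0158*0.9
   = 0.026 + 0.0550 + 0.0142
   = 0.0952


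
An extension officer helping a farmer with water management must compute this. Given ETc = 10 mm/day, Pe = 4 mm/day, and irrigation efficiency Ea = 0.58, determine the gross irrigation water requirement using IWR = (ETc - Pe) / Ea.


IWR = (ETc - Pe) / Ea
    = (10 - 4) / 0.58
    = 6 / 0.58
    = 10.34 mm/day


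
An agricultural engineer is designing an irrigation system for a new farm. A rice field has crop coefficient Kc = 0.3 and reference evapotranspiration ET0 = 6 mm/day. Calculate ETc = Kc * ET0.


ETc = Kc * ET0
    = 0.3 * 6
    = 1.80 mm/day


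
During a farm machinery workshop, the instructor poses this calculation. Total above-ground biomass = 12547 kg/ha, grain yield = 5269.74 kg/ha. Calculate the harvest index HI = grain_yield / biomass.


HI = grain_yield / biomass
   = 5269.74 / 12547
   = 0.42


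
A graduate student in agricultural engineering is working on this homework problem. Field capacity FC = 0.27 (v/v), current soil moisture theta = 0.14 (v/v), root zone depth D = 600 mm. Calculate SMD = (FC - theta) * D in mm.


SMD = (FC - theta) * D
    = (0.27 - 0.14) * 600
    = 0.130 * 600
    = 78 mm


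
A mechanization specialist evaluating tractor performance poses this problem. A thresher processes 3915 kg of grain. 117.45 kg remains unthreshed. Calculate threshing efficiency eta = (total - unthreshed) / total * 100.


eta = (total - unthreshed) / total * 100
    = (3915 - 117.45) / 3915 * 100
    = 3797.55 / 3915 * 100
    = 97%


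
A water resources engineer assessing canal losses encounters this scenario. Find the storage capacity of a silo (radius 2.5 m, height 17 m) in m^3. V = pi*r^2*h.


V = pi * r^2 * h
  = pi * 2.5^2 * 17
  = pi * 6.25 * 17
  = 333.79 m^3


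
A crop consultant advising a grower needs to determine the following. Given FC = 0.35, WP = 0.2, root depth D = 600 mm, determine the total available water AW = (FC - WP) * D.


AW = (FC - WP) * D
   = (0.35 - 0.2) * 600
   = 0.15 * 600
   = 90 mm


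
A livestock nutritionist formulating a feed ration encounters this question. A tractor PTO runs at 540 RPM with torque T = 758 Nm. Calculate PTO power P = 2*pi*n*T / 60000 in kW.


P = 2*pi*n*T / 60000
  = 2*pi * 540 * 758 / 60000
  = 2571833.41 / 60000
  = 42.86 kW


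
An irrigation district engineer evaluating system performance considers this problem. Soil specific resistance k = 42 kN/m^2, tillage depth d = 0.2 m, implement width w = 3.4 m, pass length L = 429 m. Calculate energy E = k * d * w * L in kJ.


E = k * d * w * L
  = 42 * 0.2 * 3.4 * 429
  = 12252.24 kJ


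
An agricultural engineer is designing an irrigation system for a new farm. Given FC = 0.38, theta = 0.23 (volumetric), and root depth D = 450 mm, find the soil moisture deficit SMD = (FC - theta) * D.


SMD = (FC - theta) * D
    = (0.38 - 0.23) * 450
    = 0.150 * 450
    = 67.50 mm


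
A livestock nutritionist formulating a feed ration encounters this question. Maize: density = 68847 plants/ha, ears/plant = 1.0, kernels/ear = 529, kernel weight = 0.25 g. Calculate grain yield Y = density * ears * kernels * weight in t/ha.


Y = density * ears * kernels * kw
  = 68847 * 1.0 * 529 * 0.25 g/ha
  = 9105015.75 g/ha
  = 9105.02 kg/ha = 9.11 t/ha


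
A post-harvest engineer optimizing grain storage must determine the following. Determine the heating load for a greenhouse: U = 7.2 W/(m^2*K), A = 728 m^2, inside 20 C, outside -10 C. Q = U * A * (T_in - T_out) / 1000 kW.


dT = 20 - (-10) = 30 K
Q = U * A * dT
  = 7.2 * 728 * 30
  = 157248 W = 157.25 kW


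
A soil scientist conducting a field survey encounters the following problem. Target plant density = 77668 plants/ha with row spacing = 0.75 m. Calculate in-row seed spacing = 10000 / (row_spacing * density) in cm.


spacing = 10000 / (row_sp * density)
        = 10000 / (0.75 * 77668)
        = 10000 / 58251
        = 0.17167 m = 17.17 cm


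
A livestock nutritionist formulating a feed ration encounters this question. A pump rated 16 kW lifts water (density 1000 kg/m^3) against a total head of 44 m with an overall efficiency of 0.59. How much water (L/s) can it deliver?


Q = (P * 1000 * eta) / (rho * g * H)
  = (16 * 1000 * 0.59) / (1000 * 9.81 * 44)
  = 9440 / 431640
  = 0.02187 m^3/s = 21.87 L/s


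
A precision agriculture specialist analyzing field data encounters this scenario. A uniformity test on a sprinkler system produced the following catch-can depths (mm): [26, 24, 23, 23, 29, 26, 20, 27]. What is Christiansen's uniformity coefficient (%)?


xbar = 198 / 8 = 24.750
sum|xi - xbar| = 18
CU = 100 * (1 - 18 / (8 * 24.750))
   = 100 * (1 - 0.0909)
   = 90.91%


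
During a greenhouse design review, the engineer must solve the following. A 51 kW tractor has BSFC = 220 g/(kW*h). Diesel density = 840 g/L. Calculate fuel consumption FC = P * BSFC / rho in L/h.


FC = P * BSFC / rho_fuel
   = 51 * 220 / 840
   = 11220 / 840
   = 13.36 L/h


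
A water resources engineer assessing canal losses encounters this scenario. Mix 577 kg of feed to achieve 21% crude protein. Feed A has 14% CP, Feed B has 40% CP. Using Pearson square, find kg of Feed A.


parts_A = CP_b - target = 40 - 21 = 19
parts_B = target - CP_a = 21 - 14 = 7
total_parts = 19 + 7 = 26
Feed A = 577 * 19 / 26 = 421.65 kg
Feed B = 577 * 7 / 26 = 155.35 kg

421.65 kg


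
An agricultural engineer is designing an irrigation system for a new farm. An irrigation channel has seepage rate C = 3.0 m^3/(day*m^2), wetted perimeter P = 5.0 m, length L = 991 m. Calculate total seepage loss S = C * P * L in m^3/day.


S = C * P * L
  = 3.0 * 5.0 * 991
  = 14865 m^3/day


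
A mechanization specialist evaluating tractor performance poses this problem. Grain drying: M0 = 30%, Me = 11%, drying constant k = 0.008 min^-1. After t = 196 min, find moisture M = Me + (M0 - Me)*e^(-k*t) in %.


M = Me + (M0 - Me) * e^(-k*t)
  = 11 + (30 - 11) * e^(-0.008*196)
  = 11 + 19 * e^(-1.568)
  = 11 + 19 * 0.20846
  = 11 + 3.9608
  = 14.96%


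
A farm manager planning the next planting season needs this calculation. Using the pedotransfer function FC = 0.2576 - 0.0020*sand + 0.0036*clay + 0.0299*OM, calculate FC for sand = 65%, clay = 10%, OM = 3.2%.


FC = 0.2576 - 0.0020*65 + 0.0036*10 + 0.0299*3.2
   = 0.2576 - 0.1300 + 0.0360 + 0.0957
   = 0.2593


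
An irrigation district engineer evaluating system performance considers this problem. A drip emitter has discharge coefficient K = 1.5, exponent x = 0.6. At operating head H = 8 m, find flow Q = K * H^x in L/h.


Q = K * H^x
  = 1.5 * 8^0.6
  = 1.5 * 3.4822
  = 5.22 L/h


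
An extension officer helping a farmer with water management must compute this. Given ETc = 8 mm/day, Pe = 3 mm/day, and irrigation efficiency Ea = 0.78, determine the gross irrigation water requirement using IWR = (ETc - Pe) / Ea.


IWR = (ETc - Pe) / Ea
    = (8 - 3) / 0.78
    = 5 / 0.78
    = 6.41 mm/day


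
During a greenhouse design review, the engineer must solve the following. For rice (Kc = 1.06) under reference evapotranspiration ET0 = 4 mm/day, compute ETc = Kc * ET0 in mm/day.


ETc = Kc * ET0
    = 1.06 * 4
    = 4.24 mm/day


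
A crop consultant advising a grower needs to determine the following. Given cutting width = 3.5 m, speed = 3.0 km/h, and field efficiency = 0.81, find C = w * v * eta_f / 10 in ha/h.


C = w * v * eta_f / 10
  = 3.5 * 3.0 * 0.81 / 10
  = 8.51 / 10
  = 0.85 ha/h


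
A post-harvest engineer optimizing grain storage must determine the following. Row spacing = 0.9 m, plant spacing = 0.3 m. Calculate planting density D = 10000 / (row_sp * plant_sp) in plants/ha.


D = 10000 / (row_sp * plant_sp)
  = 10000 / (0.9 * 0.3)
  = 10000 / 0.2700
  = 37037.04 plants/ha


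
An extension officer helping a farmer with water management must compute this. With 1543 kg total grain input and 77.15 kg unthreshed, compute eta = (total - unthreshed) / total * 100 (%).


eta = (total - unthreshed) / total * 100
    = (1543 - 77.15) / 1543 * 100
    = 1465.85 / 1543 * 100
    = 95%


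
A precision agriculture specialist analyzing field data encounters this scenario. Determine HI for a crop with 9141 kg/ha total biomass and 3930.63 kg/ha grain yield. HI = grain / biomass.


HI = grain_yield / biomass
   = 3930.63 / 9141
   = 0.43


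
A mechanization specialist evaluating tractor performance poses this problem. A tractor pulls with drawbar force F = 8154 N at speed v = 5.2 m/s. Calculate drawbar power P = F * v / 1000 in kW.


P = F * v / 1000
  = 8154 * 5.2 / 1000
  = 42400.80 / 1000
  = 42.40 kW


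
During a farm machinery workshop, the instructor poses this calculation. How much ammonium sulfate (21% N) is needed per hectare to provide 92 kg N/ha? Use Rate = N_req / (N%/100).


Rate = N_required / (N_content / 100)
     = 92 / (21 / 100)
     = 92 / 0.21
     = 438.10 kg/ha


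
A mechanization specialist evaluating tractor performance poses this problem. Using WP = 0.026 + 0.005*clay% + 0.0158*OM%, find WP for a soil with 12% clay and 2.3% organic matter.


WP = 0.026 + 0.005*12 + 0.0158*2.3
   = 0.026 + 0.0600 + 0.0363
   = 0.1223


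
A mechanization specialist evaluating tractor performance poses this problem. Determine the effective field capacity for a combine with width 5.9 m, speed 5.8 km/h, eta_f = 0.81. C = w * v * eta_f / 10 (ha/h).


C = w * v * eta_f / 10
  = 5.9 * 5.8 * 0.81 / 10
  = 27.72 / 10
  = 2.77 ha/h


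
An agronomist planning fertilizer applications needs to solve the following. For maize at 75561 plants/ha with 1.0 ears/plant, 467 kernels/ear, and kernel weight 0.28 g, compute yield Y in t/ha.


Y = density * ears * kernels * kw
  = 75561 * 1.0 * 467 * 0.28 g/ha
  = 9880356.36 g/ha
  = 9880.36 kg/ha = 9.88 t/ha


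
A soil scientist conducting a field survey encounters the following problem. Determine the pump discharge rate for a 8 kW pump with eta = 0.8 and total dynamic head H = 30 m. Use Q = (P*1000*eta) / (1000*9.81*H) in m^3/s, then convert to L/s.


Q = (P * 1000 * eta) / (rho * g * H)
  = (8 * 1000 * 0.8) / (1000 * 9.81 * 30)
  = 6400 / 294300
  = 0.02175 m^3/s = 21.75 L/s


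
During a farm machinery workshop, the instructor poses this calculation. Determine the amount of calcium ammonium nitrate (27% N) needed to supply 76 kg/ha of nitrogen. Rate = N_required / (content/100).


Rate = N_required / (N_content / 100)
     = 76 / (27 / 100)
     = 76 / 0.27
     = 281.48 kg/ha


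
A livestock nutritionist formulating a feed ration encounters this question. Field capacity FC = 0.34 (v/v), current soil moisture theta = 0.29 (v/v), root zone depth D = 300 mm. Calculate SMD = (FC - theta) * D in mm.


SMD = (FC - theta) * D
    = (0.34 - 0.29) * 300
    = 0.050 * 300
    = 15 mm


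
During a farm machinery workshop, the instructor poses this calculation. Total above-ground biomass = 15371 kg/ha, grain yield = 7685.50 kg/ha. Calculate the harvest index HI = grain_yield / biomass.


HI = grain_yield / biomass
   = 7685.50 / 15371
   = 0.50


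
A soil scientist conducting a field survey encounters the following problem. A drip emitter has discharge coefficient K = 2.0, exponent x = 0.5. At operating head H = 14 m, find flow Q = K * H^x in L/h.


Q = K * H^x
  = 2.0 * 14^0.5
  = 2.0 * 3.7417
  = 7.48 L/h


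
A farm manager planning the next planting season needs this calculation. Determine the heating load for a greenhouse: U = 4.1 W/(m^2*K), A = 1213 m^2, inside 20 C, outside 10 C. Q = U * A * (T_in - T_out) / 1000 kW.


dT = 20 - (10) = 10 K
Q = U * A * dT
  = 4.1 * 1213 * 10
  = 49733 W = 49.73 kW


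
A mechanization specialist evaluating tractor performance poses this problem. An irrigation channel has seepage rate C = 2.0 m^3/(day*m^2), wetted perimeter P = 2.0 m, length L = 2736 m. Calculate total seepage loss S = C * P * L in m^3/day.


S = C * P * L
  = 2.0 * 2.0 * 2736
  = 10944 m^3/day


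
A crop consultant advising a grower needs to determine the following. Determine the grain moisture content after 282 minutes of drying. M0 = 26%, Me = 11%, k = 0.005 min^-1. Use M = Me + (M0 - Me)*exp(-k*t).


M = Me + (M0 - Me) * e^(-k*t)
  = 11 + (26 - 11) * e^(-0.005*282)
  = 11 + 15 * e^(-1.410)
  = 11 + 15 * 0.24414
  = 11 + 3.6621
  = 14.66%


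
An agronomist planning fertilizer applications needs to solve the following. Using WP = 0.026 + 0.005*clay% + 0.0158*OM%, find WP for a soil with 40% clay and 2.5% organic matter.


WP = 0.026 + 0.005*40 + 0.0158*2.5
   = 0.026 + 0.2000 + 0.0395
   = 0.2655


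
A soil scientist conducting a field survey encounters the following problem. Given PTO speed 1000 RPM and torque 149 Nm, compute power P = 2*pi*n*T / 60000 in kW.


P = 2*pi*n*T / 60000
  = 2*pi * 1000 * 149 / 60000
  = 936194.61 / 60000
  = 15.60 kW


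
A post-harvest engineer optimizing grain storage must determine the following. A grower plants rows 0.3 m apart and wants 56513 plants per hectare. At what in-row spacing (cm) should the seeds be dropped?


spacing = 10000 / (row_sp * density)
        = 10000 / (0.3 * 56513)
        = 10000 / 16953.90
        = 0.58983 m = 58.98 cm


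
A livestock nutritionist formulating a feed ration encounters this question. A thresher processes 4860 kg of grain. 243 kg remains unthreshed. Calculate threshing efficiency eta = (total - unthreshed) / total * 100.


eta = (total - unthreshed) / total * 100
    = (4860 - 243) / 4860 * 100
    = 4617 / 4860 * 100
    = 95%


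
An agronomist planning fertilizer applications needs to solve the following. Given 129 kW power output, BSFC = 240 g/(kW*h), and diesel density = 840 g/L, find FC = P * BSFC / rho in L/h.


FC = P * BSFC / rho_fuel
   = 129 * 240 / 840
   = 30960 / 840
   = 36.86 L/h


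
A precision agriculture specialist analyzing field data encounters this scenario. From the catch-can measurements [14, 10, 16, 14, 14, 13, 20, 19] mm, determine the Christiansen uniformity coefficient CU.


xbar = 120 / 8 = 15
sum|xi - xbar| = 20
CU = 100 * (1 - 20 / (8 * 15))
   = 100 * (1 - 0.1667)
   = 83.33%


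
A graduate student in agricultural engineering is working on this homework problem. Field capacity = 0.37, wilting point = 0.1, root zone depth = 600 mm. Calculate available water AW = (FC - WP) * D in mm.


AW = (FC - WP) * D
   = (0.37 - 0.1) * 600
   = 0.27 * 600
   = 162 mm


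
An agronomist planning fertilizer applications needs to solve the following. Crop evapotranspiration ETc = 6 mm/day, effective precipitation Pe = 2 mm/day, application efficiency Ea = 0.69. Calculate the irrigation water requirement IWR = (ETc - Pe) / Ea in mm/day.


IWR = (ETc - Pe) / Ea
    = (6 - 2) / 0.69
    = 4 / 0.69
    = 5.80 mm/day


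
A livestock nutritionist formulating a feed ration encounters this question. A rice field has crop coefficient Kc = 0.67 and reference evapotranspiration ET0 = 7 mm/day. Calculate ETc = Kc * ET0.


ETc = Kc * ET0
    = 0.67 * 7
    = 4.69 mm/day


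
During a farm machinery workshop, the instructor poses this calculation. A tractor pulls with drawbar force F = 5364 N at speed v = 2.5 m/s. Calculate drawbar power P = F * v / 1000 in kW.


P = F * v / 1000
  = 5364 * 2.5 / 1000
  = 13410 / 1000
  = 13.41 kW


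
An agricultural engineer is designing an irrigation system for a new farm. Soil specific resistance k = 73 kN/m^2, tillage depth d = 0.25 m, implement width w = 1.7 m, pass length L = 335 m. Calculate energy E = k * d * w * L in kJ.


E = k * d * w * L
  = 73 * 0.25 * 1.7 * 335
  = 10393.38 kJ


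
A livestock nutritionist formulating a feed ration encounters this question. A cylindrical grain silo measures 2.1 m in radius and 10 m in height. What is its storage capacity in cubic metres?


V = pi * r^2 * h
  = pi * 2.1^2 * 10
  = pi * 4.41 * 10
  = 138.54 m^3


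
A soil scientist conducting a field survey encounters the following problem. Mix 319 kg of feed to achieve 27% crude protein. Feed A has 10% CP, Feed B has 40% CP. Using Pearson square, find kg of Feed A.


parts_A = CP_b - target = 40 - 27 = 13
parts_B = target - CP_a = 27 - 10 = 17
total_parts = 13 + 17 = 30
Feed A = 319 * 13 / 30 = 138.23 kg
Feed B = 319 * 17 / 30 = 180.77 kg

138.23 kg


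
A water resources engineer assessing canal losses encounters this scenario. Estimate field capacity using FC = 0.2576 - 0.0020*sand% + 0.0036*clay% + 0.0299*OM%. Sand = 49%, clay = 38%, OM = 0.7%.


FC = 0.2576 - 0.0020*49 + 0.0036*38 + 0.0299*0.7
   = 0.2576 - 0.0980 + 0.1368 + 0.0209
   = 0.3173


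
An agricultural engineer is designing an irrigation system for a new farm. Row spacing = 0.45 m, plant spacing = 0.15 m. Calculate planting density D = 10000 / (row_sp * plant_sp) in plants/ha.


D = 10000 / (row_sp * plant_sp)
  = 10000 / (0.45 * 0.15)
  = 10000 / 0.0675
  = 148148.15 plants/ha


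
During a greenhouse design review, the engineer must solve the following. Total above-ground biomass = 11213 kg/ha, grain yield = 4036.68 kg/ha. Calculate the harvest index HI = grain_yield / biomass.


HI = grain_yield / biomass
   = 4036.68 / 11213
   = 0.36


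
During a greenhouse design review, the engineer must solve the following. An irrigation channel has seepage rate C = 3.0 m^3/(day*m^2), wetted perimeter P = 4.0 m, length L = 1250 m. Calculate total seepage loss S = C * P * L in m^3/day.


S = C * P * L
  = 3.0 * 4.0 * 1250
  = 15000 m^3/day


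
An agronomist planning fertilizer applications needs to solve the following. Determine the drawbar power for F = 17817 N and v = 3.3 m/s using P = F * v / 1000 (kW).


P = F * v / 1000
  = 17817 * 3.3 / 1000
  = 58796.10 / 1000
  = 58.80 kW


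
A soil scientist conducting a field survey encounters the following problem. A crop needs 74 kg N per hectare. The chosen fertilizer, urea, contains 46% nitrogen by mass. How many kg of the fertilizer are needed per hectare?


Rate = N_required / (N_content / 100)
     = 74 / (46 / 100)
     = 74 / 0.46
     = 160.87 kg/ha


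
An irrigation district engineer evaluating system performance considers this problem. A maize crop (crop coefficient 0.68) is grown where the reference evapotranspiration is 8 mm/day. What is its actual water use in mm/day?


ETc = Kc * ET0
    = 0.68 * 8
    = 5.44 mm/day


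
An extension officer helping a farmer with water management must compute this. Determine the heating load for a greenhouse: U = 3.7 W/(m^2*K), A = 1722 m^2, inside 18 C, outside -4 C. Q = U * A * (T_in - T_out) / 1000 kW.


dT = 18 - (-4) = 22 K
Q = U * A * dT
  = 3.7 * 1722 * 22
  = 140170.80 W = 140.17 kW


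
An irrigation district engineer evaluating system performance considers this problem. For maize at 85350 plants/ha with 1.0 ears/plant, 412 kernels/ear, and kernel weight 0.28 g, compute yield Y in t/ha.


Y = density * ears * kernels * kw
  = 85350 * 1.0 * 412 * 0.28 g/ha
  = 9845976.00 g/ha
  = 9845.98 kg/ha = 9.85 t/ha


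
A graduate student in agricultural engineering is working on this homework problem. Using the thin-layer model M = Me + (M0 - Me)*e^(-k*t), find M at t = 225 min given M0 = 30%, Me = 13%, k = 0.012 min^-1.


M = Me + (M0 - Me) * e^(-k*t)
  = 13 + (30 - 13) * e^(-0.012*225)
  = 13 + 17 * e^(-2.700)
  = 13 + 17 * 0.06721
  = 13 + 1.1425
  = 14.14%


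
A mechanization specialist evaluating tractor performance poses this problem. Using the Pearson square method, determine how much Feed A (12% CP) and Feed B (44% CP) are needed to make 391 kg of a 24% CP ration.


parts_A = CP_b - target = 44 - 24 = 20
parts_B = target - CP_a = 24 - 12 = 12
total_parts = 20 + 12 = 32
Feed A = 391 * 20 / 32 = 244.38 kg
Feed B = 391 * 12 / 32 = 146.63 kg

244.38 kg


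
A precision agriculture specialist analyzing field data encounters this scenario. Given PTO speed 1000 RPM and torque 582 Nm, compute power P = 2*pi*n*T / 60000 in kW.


P = 2*pi*n*T / 60000
  = 2*pi * 1000 * 582 / 60000
  = 3656813.85 / 60000
  = 60.95 kW


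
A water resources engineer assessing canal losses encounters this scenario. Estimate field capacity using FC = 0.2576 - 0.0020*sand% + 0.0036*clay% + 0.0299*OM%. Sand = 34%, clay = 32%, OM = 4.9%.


FC = 0.2576 - 0.0020*34 + 0.0036*32 + 0.0299*4.9
   = 0.2576 - 0.0680 + 0.1152 + 0.1465
   = 0.4513


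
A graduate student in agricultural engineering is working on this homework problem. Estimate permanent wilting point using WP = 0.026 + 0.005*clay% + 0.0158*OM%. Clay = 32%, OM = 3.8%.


WP = 0.026 + 0.005*32 + 0.0158*3.8
   = 0.026 + 0.1600 + 0.0600
   = 0.2460


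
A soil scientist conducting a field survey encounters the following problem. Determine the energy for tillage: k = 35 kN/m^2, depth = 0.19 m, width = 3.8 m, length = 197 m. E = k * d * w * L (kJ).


E = k * d * w * L
  = 35 * 0.19 * 3.8 * 197
  = 4978.19 kJ


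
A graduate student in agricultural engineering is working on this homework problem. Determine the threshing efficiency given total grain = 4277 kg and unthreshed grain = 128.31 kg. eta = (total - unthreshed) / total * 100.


eta = (total - unthreshed) / total * 100
    = (4277 - 128.31) / 4277 * 100
    = 4148.69 / 4277 * 100
    = 97%


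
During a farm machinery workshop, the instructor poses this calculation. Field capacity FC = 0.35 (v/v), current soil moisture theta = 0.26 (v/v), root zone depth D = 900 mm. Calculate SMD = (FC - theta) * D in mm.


SMD = (FC - theta) * D
    = (0.35 - 0.26) * 900
    = 0.090 * 900
    = 81 mm


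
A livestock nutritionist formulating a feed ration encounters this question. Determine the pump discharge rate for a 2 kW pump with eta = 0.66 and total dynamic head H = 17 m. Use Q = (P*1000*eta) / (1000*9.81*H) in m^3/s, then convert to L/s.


Q = (P * 1000 * eta) / (rho * g * H)
  = (2 * 1000 * 0.66) / (1000 * 9.81 * 17)
  = 1320 / 166770
  = 0.00792 m^3/s = 7.92 L/s


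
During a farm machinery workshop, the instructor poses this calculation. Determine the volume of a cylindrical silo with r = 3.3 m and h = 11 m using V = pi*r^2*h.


V = pi * r^2 * h
  = pi * 3.3^2 * 11
  = pi * 10.89 * 11
  = 376.33 m^3


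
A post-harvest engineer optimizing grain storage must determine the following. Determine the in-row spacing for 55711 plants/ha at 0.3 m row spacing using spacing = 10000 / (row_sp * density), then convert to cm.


spacing = 10000 / (row_sp * density)
        = 10000 / (0.3 * 55711)
        = 10000 / 16713.30
        = 0.59833 m = 59.83 cm


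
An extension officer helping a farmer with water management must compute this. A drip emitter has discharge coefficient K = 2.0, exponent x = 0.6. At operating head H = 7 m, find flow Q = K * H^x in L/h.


Q = K * H^x
  = 2.0 * 7^0.6
  = 2.0 * 3.2141
  = 6.43 L/h


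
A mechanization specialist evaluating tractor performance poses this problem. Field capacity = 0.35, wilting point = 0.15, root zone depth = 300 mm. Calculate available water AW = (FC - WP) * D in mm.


AW = (FC - WP) * D
   = (0.35 - 0.15) * 300
   = 0.20 * 300
   = 60 mm


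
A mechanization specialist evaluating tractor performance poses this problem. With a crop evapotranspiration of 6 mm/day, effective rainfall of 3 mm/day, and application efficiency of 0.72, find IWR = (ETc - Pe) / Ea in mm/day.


IWR = (ETc - Pe) / Ea
    = (6 - 3) / 0.72
    = 3 / 0.72
    = 4.17 mm/day


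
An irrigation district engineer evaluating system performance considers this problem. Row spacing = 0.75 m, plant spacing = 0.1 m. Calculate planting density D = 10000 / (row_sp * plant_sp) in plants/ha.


D = 10000 / (row_sp * plant_sp)
  = 10000 / (0.75 * 0.1)
  = 10000 / 0.0750
  = 133333.33 plants/ha


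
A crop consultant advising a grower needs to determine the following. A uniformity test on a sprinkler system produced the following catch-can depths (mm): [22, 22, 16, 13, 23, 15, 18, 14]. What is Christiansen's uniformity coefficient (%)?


xbar = 143 / 8 = 17.875
sum|xi - xbar| = 27
CU = 100 * (1 - 27 / (8 * 17.875))
   = 100 * (1 - 0.1888)
   = 81.12%


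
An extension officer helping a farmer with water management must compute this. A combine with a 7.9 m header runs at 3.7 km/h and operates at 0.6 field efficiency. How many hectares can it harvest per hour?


C = w * v * eta_f / 10
  = 7.9 * 3.7 * 0.6 / 10
  = 17.54 / 10
  = 1.75 ha/h


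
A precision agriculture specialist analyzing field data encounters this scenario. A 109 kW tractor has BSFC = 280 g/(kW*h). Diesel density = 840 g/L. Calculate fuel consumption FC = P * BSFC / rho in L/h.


FC = P * BSFC / rho_fuel
   = 109 * 280 / 840
   = 30520 / 840
   = 36.33 L/h


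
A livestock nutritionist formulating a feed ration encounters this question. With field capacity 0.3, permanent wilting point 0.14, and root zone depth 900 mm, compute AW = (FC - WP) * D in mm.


AW = (FC - WP) * D
   = (0.3 - 0.14) * 900
   = 0.16 * 900
   = 144 mm


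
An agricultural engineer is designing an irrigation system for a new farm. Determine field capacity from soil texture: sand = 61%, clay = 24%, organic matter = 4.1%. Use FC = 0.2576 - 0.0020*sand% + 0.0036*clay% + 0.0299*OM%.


FC = 0.2576 - 0.0020*61 + 0.0036*24 + 0.0299*4.1
   = 0.2576 - 0.1220 + 0.0864 + 0.1226
   = 0.3446


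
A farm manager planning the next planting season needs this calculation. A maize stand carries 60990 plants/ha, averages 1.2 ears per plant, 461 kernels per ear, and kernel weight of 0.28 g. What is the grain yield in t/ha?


Y = density * ears * kernels * kw
  = 60990 * 1.2 * 461 * 0.28 g/ha
  = 9447107.04 g/ha
  = 9447.11 kg/ha = 9.45 t/ha


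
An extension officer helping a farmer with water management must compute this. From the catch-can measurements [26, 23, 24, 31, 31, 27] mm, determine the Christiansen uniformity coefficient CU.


xbar = 162 / 6 = 27
sum|xi - xbar| = 16
CU = 100 * (1 - 16 / (6 * 27))
   = 100 * (1 - 0.0988)
   = 90.12%


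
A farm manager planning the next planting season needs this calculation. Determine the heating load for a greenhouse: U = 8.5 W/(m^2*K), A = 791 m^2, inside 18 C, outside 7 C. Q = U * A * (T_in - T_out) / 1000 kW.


dT = 18 - (7) = 11 K
Q = U * A * dT
  = 8.5 * 791 * 11
  = 73958.50 W = 73.96 kW


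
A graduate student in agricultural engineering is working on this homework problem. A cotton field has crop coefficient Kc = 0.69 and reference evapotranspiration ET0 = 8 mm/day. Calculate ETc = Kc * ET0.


ETc = Kc * ET0
    = 0.69 * 8
    = 5.52 mm/day


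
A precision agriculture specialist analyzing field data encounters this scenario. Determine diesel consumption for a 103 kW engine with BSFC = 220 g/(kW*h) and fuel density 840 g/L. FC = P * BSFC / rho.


FC = P * BSFC / rho_fuel
   = 103 * 220 / 840
   = 22660 / 840
   = 26.98 L/h


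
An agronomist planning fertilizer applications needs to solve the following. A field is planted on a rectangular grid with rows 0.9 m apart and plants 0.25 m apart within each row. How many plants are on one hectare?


D = 10000 / (row_sp * plant_sp)
  = 10000 / (0.9 * 0.25)
  = 10000 / 0.2250
  = 44444.44 plants/ha


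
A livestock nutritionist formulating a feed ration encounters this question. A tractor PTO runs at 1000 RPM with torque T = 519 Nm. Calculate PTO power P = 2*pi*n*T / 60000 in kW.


P = 2*pi*n*T / 60000
  = 2*pi * 1000 * 519 / 60000
  = 3260973.17 / 60000
  = 54.35 kW


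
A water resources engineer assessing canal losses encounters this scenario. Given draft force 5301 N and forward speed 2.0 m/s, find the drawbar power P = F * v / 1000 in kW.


P = F * v / 1000
  = 5301 * 2.0 / 1000
  = 10602 / 1000
  = 10.60 kW


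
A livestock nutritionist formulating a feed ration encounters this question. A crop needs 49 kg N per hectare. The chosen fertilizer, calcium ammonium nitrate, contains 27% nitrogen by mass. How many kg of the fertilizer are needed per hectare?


Rate = N_required / (N_content / 100)
     = 49 / (27 / 100)
     = 49 / 0.27
     = 181.48 kg/ha


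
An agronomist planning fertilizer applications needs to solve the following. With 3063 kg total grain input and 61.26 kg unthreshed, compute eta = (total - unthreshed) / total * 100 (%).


eta = (total - unthreshed) / total * 100
    = (3063 - 61.26) / 3063 * 100
    = 3001.74 / 3063 * 100
    = 98%


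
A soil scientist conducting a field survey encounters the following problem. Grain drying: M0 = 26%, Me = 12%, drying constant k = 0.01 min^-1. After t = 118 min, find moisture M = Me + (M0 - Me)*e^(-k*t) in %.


M = Me + (M0 - Me) * e^(-k*t)
  = 12 + (26 - 12) * e^(-0.01*118)
  = 12 + 14 * e^(-1.180)
  = 12 + 14 * 0.30728
  = 12 + 4.3019
  = 16.30%


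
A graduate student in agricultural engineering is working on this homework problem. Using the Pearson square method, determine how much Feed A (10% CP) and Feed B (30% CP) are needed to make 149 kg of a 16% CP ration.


parts_A = CP_b - target = 30 - 16 = 14
parts_B = target - CP_a = 16 - 10 = 6
total_parts = 14 + 6 = 20
Feed A = 149 * 14 / 20 = 104.30 kg
Feed B = 149 * 6 / 20 = 44.70 kg

104.30 kg


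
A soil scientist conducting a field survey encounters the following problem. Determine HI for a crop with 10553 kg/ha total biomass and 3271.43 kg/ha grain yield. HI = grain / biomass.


HI = grain_yield / biomass
   = 3271.43 / 10553
   = 0.31


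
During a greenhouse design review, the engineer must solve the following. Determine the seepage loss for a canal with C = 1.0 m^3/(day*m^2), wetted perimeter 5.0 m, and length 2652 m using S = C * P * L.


S = C * P * L
  = 1.0 * 5.0 * 2652
  = 13260 m^3/day


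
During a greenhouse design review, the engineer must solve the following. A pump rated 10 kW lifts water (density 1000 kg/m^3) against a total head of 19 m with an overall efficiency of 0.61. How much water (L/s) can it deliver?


Q = (P * 1000 * eta) / (rho * g * H)
  = (10 * 1000 * 0.61) / (1000 * 9.81 * 19)
  = 6100 / 186390
  = 0.03273 m^3/s = 32.73 L/s


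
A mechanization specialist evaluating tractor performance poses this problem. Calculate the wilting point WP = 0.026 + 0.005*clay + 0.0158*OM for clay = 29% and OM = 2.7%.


WP = 0.026 + 0.005*29 + 0.0158*2.7
   = 0.026 + 0.1450 + 0.0427
   = 0.2137


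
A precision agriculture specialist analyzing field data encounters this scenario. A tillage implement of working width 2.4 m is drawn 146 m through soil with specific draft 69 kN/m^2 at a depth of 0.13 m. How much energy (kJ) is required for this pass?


E = k * d * w * L
  = 69 * 0.13 * 2.4 * 146
  = 3143.09 kJ


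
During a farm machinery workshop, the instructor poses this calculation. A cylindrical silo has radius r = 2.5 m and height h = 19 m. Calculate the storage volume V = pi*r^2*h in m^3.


V = pi * r^2 * h
  = pi * 2.5^2 * 19
  = pi * 6.25 * 19
  = 373.06 m^3


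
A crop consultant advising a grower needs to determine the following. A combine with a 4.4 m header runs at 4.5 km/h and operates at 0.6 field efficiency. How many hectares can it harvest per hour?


C = w * v * eta_f / 10
  = 4.4 * 4.5 * 0.6 / 10
  = 11.88 / 10
  = 1.19 ha/h
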